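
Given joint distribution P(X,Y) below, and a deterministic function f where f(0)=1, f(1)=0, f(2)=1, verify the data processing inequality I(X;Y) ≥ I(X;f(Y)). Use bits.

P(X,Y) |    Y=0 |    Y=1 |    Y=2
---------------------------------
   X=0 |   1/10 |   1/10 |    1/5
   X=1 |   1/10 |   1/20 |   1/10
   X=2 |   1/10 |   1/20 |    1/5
I(X;Y) = 0.0224, I(X;f(Y)) = 0.0098, inequality holds: 0.0224 ≥ 0.0098

Data Processing Inequality: For any Markov chain X → Y → Z, we have I(X;Y) ≥ I(X;Z).

Here Z = f(Y) is a deterministic function of Y, forming X → Y → Z.

Original I(X;Y) = 0.0224 bits

After applying f:
P(X,Z) where Z=f(Y):
- P(X,Z=0) = P(X,Y=1)
- P(X,Z=1) = P(X,Y=0) + P(X,Y=2)

I(X;Z) = I(X;f(Y)) = 0.0098 bits

Verification: 0.0224 ≥ 0.0098 ✓

Information cannot be created by processing; the function f can only lose information about X.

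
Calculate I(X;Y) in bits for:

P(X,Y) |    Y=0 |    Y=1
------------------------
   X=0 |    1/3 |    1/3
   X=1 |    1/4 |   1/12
0.0428 bits

Mutual information: I(X;Y) = H(X) + H(Y) - H(X,Y)

Marginals:
P(X) = (2/3, 1/3), H(X) = 0.9183 bits
P(Y) = (7/12, 5/12), H(Y) = 0.9799 bits

Joint entropy: H(X,Y) = 1.8554 bits

I(X;Y) = 0.9183 + 0.9799 - 1.8554 = 0.0428 bits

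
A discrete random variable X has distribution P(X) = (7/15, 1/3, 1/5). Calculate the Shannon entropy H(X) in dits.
0.4533 dits

Shannon entropy is H(X) = -Σ p(x) log p(x).

For P = (7/15, 1/3, 1/5):
H = -7/15 × log_10(7/15) -1/3 × log_10(1/3) -1/5 × log_10(1/5)
H = 0.4533 dits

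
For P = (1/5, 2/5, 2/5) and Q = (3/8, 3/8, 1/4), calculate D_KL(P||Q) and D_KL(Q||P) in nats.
D_KL(P||Q) = 0.0881, D_KL(Q||P) = 0.0940

KL divergence is not symmetric: D_KL(P||Q) ≠ D_KL(Q||P) in general.

D_KL(P||Q) = 0.0881 nats
D_KL(Q||P) = 0.0940 nats

No, they are not equal!

This asymmetry is why KL divergence is not a true distance metric.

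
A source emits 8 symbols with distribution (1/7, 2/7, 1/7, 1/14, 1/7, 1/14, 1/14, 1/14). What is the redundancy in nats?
0.1335 nats

Redundancy measures how far a source is from maximum entropy:
R = H_max - H(X)

Maximum entropy for 8 symbols: H_max = log_e(8) = 2.0794 nats
Actual entropy: H(X) = 1.9459 nats
Redundancy: R = 2.0794 - 1.9459 = 0.1335 nats

This redundancy represents potential for compression: the source could be compressed by 0.1335 nats per symbol.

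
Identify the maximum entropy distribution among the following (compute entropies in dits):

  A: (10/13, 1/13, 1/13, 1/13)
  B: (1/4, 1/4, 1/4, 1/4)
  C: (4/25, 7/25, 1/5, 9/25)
B

For a discrete distribution over n outcomes, entropy is maximized by the uniform distribution.

Computing entropies:
H(A) = 0.3447 dits
H(B) = 0.6021 dits
H(C) = 0.5817 dits

The uniform distribution (where all probabilities equal 1/4) achieves the maximum entropy of log_10(4) = 0.6021 dits.

Distribution B has the highest entropy.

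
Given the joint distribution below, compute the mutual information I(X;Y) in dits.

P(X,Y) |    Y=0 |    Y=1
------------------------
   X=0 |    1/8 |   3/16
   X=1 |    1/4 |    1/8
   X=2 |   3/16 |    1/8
0.0113 dits

Mutual information: I(X;Y) = H(X) + H(Y) - H(X,Y)

Marginals:
P(X) = (5/16, 3/8, 5/16), H(X) = 0.4755 dits
P(Y) = (9/16, 7/16), H(Y) = 0.2976 dits

Joint entropy: H(X,Y) = 0.7618 dits

I(X;Y) = 0.4755 + 0.2976 - 0.7618 = 0.0113 dits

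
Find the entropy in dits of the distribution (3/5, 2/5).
0.2923 dits

Shannon entropy is H(X) = -Σ p(x) log p(x).

For P = (3/5, 2/5):
H = -3/5 × log_10(3/5) -2/5 × log_10(2/5)
H = 0.2923 dits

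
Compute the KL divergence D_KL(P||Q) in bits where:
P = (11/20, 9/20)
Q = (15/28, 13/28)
0.0006 bits

KL divergence: D_KL(P||Q) = Σ p(x) log(p(x)/q(x))

Computing term by term:
  x=0: 11/20 × log_2[(11/20)/(15/28)] = 11/20 × 0.0380 = 0.0209
  x=1: 9/20 × log_2[(9/20)/(13/28)] = 9/20 × -0.0451 = -0.0203

D_KL(P||Q) = 0.0006 bits

Note: KL divergence is always non-negative and equals 0 iff P = Q.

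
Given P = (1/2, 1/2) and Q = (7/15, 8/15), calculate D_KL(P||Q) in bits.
0.0032 bits

KL divergence: D_KL(P||Q) = Σ p(x) log(p(x)/q(x))

Computing term by term:
  x=0: 1/2 × log_2[(1/2)/(7/15)] = 1/2 × 0.0995 = 0.0498
  x=1: 1/2 × log_2[(1/2)/(8/15)] = 1/2 × -0.0931 = -0.0466

D_KL(P||Q) = 0.0032 bits

Note: KL divergence is always non-negative and equals 0 iff P = Q.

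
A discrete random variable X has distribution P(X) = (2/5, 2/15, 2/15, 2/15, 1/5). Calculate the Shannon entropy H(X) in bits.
2.1559 bits

Shannon entropy is H(X) = -Σ p(x) log p(x).

For P = (2/5, 2/15, 2/15, 2/15, 1/5):
H = -2/5 × log_2(2/5) -2/15 × log_2(2/15) -2/15 × log_2(2/15) -2/15 × log_2(2/15) -1/5 × log_2(1/5)
H = 2.1559 bits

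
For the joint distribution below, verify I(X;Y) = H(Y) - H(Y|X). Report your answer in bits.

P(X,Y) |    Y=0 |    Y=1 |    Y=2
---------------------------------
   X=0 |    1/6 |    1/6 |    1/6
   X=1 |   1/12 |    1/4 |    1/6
I(X;Y) = 0.0325 bits

Mutual information has multiple equivalent forms:
- I(X;Y) = H(X) - H(X|Y)
- I(X;Y) = H(Y) - H(Y|X)
- I(X;Y) = H(X) + H(Y) - H(X,Y)

Computing all quantities:
H(X) = 1.0000, H(Y) = 1.5546, H(X,Y) = 2.5221
H(X|Y) = 0.9675, H(Y|X) = 1.5221

Verification:
H(X) - H(X|Y) = 1.0000 - 0.9675 = 0.0325
H(Y) - H(Y|X) = 1.5546 - 1.5221 = 0.0325
H(X) + H(Y) - H(X,Y) = 1.0000 + 1.5546 - 2.5221 = 0.0325

All forms give I(X;Y) = 0.0325 bits. ✓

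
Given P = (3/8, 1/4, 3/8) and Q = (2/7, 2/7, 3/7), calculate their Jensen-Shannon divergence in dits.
0.0020 dits

Jensen-Shannon divergence is:
JSD(P||Q) = 0.5 × D_KL(P||M) + 0.5 × D_KL(Q||M)
where M = 0.5 × (P + Q) is the mixture distribution.

M = 0.5 × (3/8, 1/4, 3/8) + 0.5 × (2/7, 2/7, 3/7) = (0.330357, 0.267857, 0.401786)

D_KL(P||M) = 0.0019 dits
D_KL(Q||M) = 0.0020 dits

JSD(P||Q) = 0.5 × 0.0019 + 0.5 × 0.0020 = 0.0020 dits

Unlike KL divergence, JSD is symmetric and bounded: 0 ≤ JSD ≤ log(2).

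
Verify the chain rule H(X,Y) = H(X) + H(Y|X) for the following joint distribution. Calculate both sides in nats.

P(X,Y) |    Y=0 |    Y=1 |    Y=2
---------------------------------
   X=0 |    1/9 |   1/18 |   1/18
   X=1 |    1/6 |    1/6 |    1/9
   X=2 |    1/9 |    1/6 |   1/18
H(X,Y) = 2.1100, H(X) = 1.0609, H(Y|X) = 1.0492 (all in nats)

Chain rule: H(X,Y) = H(X) + H(Y|X)

Left side — joint entropy directly:
H(X,Y) = -Σ p(x,y) log p(x,y) = 2.1100 nats

Right side — compute H(Y|X) from the conditional distributions:
P(X) = (2/9, 4/9, 1/3), so H(X) = 1.0609 nats
H(Y|X) = Σ_x P(X=x) · H(Y|X=x):
  P(Y|X=0) = (1/2, 1/4, 1/4), H(Y|X=0) = 1.0397, weight P(X=0) = 2/9
  P(Y|X=1) = (3/8, 3/8, 1/4), H(Y|X=1) = 1.0822, weight P(X=1) = 4/9
  P(Y|X=2) = (1/3, 1/2, 1/6), H(Y|X=2) = 1.0114, weight P(X=2) = 1/3
H(Y|X) = 1.0492 nats

H(X) + H(Y|X) = 1.0609 + 1.0492 = 2.1100 nats

Both sides equal 2.1100 nats. ✓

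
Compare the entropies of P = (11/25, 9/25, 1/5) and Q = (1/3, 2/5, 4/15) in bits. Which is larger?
Q

Computing entropies in bits:
H(P) = 1.5161
H(Q) = 1.5656

Distribution Q has higher entropy.

Intuition: The distribution closer to uniform (more spread out) has higher entropy.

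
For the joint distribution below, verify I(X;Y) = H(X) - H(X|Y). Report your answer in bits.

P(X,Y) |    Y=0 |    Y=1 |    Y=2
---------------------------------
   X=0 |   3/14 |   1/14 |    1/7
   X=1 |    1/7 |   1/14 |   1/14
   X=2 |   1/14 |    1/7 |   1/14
I(X;Y) = 0.0742 bits

Mutual information has multiple equivalent forms:
- I(X;Y) = H(X) - H(X|Y)
- I(X;Y) = H(Y) - H(Y|X)
- I(X;Y) = H(X) + H(Y) - H(X,Y)

Computing all quantities:
H(X) = 1.5567, H(Y) = 1.5567, H(X,Y) = 3.0391
H(X|Y) = 1.4825, H(Y|X) = 1.4825

Verification:
H(X) - H(X|Y) = 1.5567 - 1.4825 = 0.0742
H(Y) - H(Y|X) = 1.5567 - 1.4825 = 0.0742
H(X) + H(Y) - H(X,Y) = 1.5567 + 1.5567 - 3.0391 = 0.0742

All forms give I(X;Y) = 0.0742 bits. ✓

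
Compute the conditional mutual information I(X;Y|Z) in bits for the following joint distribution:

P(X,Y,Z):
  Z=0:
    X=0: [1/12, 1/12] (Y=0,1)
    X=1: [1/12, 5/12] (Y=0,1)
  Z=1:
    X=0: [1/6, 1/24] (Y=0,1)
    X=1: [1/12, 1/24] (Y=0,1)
0.0544 bits

Conditional mutual information: I(X;Y|Z) = H(X|Z) + H(Y|Z) - H(X,Y|Z)

H(Z) = 0.9183
H(X,Z) = 1.7773 → H(X|Z) = 0.8590
H(Y,Z) = 1.7296 → H(Y|Z) = 0.8113
H(X,Y,Z) = 2.5342 → H(X,Y|Z) = 1.6159

I(X;Y|Z) = 0.8590 + 0.8113 - 1.6159 = 0.0544 bits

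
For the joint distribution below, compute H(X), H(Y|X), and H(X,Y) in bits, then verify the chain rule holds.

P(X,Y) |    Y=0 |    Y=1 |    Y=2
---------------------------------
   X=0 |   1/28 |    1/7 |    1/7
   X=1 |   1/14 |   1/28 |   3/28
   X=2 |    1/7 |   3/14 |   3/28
H(X,Y) = 2.9852, H(X) = 1.5165, H(Y|X) = 1.4688 (all in bits)

Chain rule: H(X,Y) = H(X) + H(Y|X)

Left side — joint entropy directly:
H(X,Y) = -Σ p(x,y) log p(x,y) = 2.9852 bits

Right side — compute H(Y|X) from the conditional distributions:
P(X) = (9/28, 3/14, 13/28), so H(X) = 1.5165 bits
H(Y|X) = Σ_x P(X=x) · H(Y|X=x):
  P(Y|X=0) = (1/9, 4/9, 4/9), H(Y|X=0) = 1.3921, weight P(X=0) = 9/28
  P(Y|X=1) = (1/3, 1/6, 1/2), H(Y|X=1) = 1.4591, weight P(X=1) = 3/14
  P(Y|X=2) = (4/13, 6/13, 3/13), H(Y|X=2) = 1.5262, weight P(X=2) = 13/28
H(Y|X) = 1.4688 bits

H(X) + H(Y|X) = 1.5165 + 1.4688 = 2.9852 bits

Both sides equal 2.9852 bits. ✓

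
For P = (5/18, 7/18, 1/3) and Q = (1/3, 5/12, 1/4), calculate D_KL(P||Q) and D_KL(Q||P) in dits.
D_KL(P||Q) = 0.0080, D_KL(Q||P) = 0.0076

KL divergence is not symmetric: D_KL(P||Q) ≠ D_KL(Q||P) in general.

D_KL(P||Q) = 0.0080 dits
D_KL(Q||P) = 0.0076 dits

No, they are not equal!

This asymmetry is why KL divergence is not a true distance metric.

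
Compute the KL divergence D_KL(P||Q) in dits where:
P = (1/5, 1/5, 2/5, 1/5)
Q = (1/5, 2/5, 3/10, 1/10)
0.0500 dits

KL divergence: D_KL(P||Q) = Σ p(x) log(p(x)/q(x))

Computing term by term:
  x=0: 1/5 × log_10[(1/5)/(1/5)] = 1/5 × 0.0000 = 0.0000
  x=1: 1/5 × log_10[(1/5)/(2/5)] = 1/5 × -0.3010 = -0.0602
  x=2: 2/5 × log_10[(2/5)/(3/10)] = 2/5 × 0.1249 = 0.0500
  x=3: 1/5 × log_10[(1/5)/(1/10)] = 1/5 × 0.3010 = 0.0602

D_KL(P||Q) = 0.0500 dits

Note: KL divergence is always non-negative and equals 0 iff P = Q.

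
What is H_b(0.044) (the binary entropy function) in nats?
0.1805 nats

The binary entropy function is:
H(p) = -p log(p) - (1-p) log(1-p)

H(0.044) = -0.044 × log_e(0.044) - 0.956 × log_e(0.956)
H(0.044) = 0.1805 nats

Note: Binary entropy is maximized at p=0.5 (H=1 bit) and minimized at p=0 or p=1 (H=0).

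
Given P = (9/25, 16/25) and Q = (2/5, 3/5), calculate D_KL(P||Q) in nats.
0.0034 nats

KL divergence: D_KL(P||Q) = Σ p(x) log(p(x)/q(x))

Computing term by term:
  x=0: 9/25 × log_e[(9/25)/(2/5)] = 9/25 × -0.1054 = -0.0379
  x=1: 16/25 × log_e[(16/25)/(3/5)] = 16/25 × 0.0645 = 0.0413

D_KL(P||Q) = 0.0034 nats

Note: KL divergence is always non-negative and equals 0 iff P = Q.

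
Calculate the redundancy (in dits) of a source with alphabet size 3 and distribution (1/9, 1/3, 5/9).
0.0702 dits

Redundancy measures how far a source is from maximum entropy:
R = H_max - H(X)

Maximum entropy for 3 symbols: H_max = log_10(3) = 0.4771 dits
Actual entropy: H(X) = 0.4069 dits
Redundancy: R = 0.4771 - 0.4069 = 0.0702 dits

This redundancy represents potential for compression: the source could be compressed by 0.0702 dits per symbol.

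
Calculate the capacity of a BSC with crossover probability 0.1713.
0.3393 bits

For a binary symmetric channel (BSC) with error probability p:
Capacity C = 1 - H(p) bits per symbol

where H(p) = -p log₂(p) - (1-p) log₂(1-p) is the binary entropy function.

H(0.1713) = 0.6607 bits
C = 1 - 0.6607 = 0.3393 bits per symbol

This means we can reliably transmit up to 0.3393 bits of information per channel use.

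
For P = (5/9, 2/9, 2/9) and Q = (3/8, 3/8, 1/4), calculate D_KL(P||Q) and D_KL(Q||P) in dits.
D_KL(P||Q) = 0.0330, D_KL(Q||P) = 0.0340

KL divergence is not symmetric: D_KL(P||Q) ≠ D_KL(Q||P) in general.

D_KL(P||Q) = 0.0330 dits
D_KL(Q||P) = 0.0340 dits

No, they are not equal!

This asymmetry is why KL divergence is not a true distance metric.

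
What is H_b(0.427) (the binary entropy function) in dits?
0.2964 dits

The binary entropy function is:
H(p) = -p log(p) - (1-p) log(1-p)

H(0.427) = -0.427 × log_10(0.427) - 0.573 × log_10(0.573)
H(0.427) = 0.2964 dits

Note: Binary entropy is maximized at p=0.5 (H=1 bit) and minimized at p=0 or p=1 (H=0).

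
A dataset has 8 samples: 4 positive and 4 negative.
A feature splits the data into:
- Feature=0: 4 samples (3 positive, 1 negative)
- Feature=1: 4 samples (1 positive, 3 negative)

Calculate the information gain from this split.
0.1887 bits

Information Gain = H(Y) - H(Y|Feature)

Before split:
P(positive) = 4/8 = 0.5000
H(Y) = 1.0000 bits

After split:
Feature=0: H = 0.8113 bits (weight = 4/8)
Feature=1: H = 0.8113 bits (weight = 4/8)
H(Y|Feature) = (4/8)×0.8113 + (4/8)×0.8113 = 0.8113 bits

Information Gain = 1.0000 - 0.8113 = 0.1887 bits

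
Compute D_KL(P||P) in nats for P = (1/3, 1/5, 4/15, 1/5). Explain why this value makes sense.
0.0000 nats

KL divergence satisfies the Gibbs inequality: D_KL(P||Q) ≥ 0 for all distributions P, Q.

D_KL(P||Q) = Σ p(x) log(p(x)/q(x))
Each term is p(x) × log_e(p(x)/p(x)) = p(x) × log_e(1) = 0, so the sum is 0.
D_KL(P||Q) = 0.0000 nats

When P = Q, the KL divergence is exactly 0, as there is no 'divergence' between identical distributions.

This non-negativity is a fundamental property: relative entropy cannot be negative because it measures how different Q is from P.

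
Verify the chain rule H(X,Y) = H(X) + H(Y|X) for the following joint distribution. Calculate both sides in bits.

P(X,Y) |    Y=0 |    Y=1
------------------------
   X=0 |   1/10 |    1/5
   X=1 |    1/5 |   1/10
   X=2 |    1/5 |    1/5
H(X,Y) = 2.5219, H(X) = 1.5710, H(Y|X) = 0.9510 (all in bits)

Chain rule: H(X,Y) = H(X) + H(Y|X)

Left side — joint entropy directly:
H(X,Y) = -Σ p(x,y) log p(x,y) = 2.5219 bits

Right side — compute H(Y|X) from the conditional distributions:
P(X) = (3/10, 3/10, 2/5), so H(X) = 1.5710 bits
H(Y|X) = Σ_x P(X=x) · H(Y|X=x):
  P(Y|X=0) = (1/3, 2/3), H(Y|X=0) = 0.9183, weight P(X=0) = 3/10
  P(Y|X=1) = (2/3, 1/3), H(Y|X=1) = 0.9183, weight P(X=1) = 3/10
  P(Y|X=2) = (1/2, 1/2), H(Y|X=2) = 1.0000, weight P(X=2) = 2/5
H(Y|X) = 0.9510 bits

H(X) + H(Y|X) = 1.5710 + 0.9510 = 2.5219 bits

Both sides equal 2.5219 bits. ✓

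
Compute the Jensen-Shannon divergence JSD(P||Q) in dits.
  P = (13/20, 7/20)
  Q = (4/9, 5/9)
0.0093 dits

Jensen-Shannon divergence is:
JSD(P||Q) = 0.5 × D_KL(P||M) + 0.5 × D_KL(Q||M)
where M = 0.5 × (P + Q) is the mixture distribution.

M = 0.5 × (13/20, 7/20) + 0.5 × (4/9, 5/9) = (0.547222, 0.452778)

D_KL(P||M) = 0.0095 dits
D_KL(Q||M) = 0.0092 dits

JSD(P||Q) = 0.5 × 0.0095 + 0.5 × 0.0092 = 0.0093 dits

Unlike KL divergence, JSD is symmetric and bounded: 0 ≤ JSD ≤ log(2).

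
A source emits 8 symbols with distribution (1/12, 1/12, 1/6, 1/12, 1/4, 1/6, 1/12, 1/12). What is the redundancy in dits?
0.0435 dits

Redundancy measures how far a source is from maximum entropy:
R = H_max - H(X)

Maximum entropy for 8 symbols: H_max = log_10(8) = 0.9031 dits
Actual entropy: H(X) = 0.8596 dits
Redundancy: R = 0.9031 - 0.8596 = 0.0435 dits

This redundancy represents potential for compression: the source could be compressed by 0.0435 dits per symbol.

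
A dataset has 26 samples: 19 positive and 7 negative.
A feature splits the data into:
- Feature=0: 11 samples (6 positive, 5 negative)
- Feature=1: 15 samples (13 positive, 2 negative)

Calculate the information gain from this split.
0.0930 bits

Information Gain = H(Y) - H(Y|Feature)

Before split:
P(positive) = 19/26 = 0.7308
H(Y) = 0.8404 bits

After split:
Feature=0: H = 0.9940 bits (weight = 11/26)
Feature=1: H = 0.5665 bits (weight = 15/26)
H(Y|Feature) = (11/26)×0.9940 + (15/26)×0.5665 = 0.7474 bits

Information Gain = 0.8404 - 0.7474 = 0.0930 bits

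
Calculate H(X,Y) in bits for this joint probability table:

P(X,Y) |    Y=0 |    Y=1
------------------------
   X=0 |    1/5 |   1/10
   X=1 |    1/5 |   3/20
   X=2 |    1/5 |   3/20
2.5464 bits

Joint entropy is H(X,Y) = -Σ_{x,y} p(x,y) log p(x,y).

Summing over all non-zero entries:
H(X,Y) = -[1/5·log_2(1/5) + 1/10·log_2(1/10) + 1/5·log_2(1/5) + 3/20·log_2(3/20) + 1/5·log_2(1/5) + 3/20·log_2(3/20)]
H(X,Y) = 2.5464 bits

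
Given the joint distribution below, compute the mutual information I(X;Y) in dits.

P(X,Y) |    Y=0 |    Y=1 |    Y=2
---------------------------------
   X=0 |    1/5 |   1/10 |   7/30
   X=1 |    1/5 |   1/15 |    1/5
0.0010 dits

Mutual information: I(X;Y) = H(X) + H(Y) - H(X,Y)

Marginals:
P(X) = (8/15, 7/15), H(X) = 0.3001 dits
P(Y) = (2/5, 1/6, 13/30), H(Y) = 0.4462 dits

Joint entropy: H(X,Y) = 0.7453 dits

I(X;Y) = 0.3001 + 0.4462 - 0.7453 = 0.0010 dits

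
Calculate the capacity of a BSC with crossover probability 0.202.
0.2741 bits

For a binary symmetric channel (BSC) with error probability p:
Capacity C = 1 - H(p) bits per symbol

where H(p) = -p log₂(p) - (1-p) log₂(1-p) is the binary entropy function.

H(0.202) = 0.7259 bits
C = 1 - 0.7259 = 0.2741 bits per symbol

This means we can reliably transmit up to 0.2741 bits of information per channel use.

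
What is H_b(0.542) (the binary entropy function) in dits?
0.2995 dits

The binary entropy function is:
H(p) = -p log(p) - (1-p) log(1-p)

H(0.542) = -0.542 × log_10(0.542) - 0.458 × log_10(0.458)
H(0.542) = 0.2995 dits

Note: Binary entropy is maximized at p=0.5 (H=1 bit) and minimized at p=0 or p=1 (H=0).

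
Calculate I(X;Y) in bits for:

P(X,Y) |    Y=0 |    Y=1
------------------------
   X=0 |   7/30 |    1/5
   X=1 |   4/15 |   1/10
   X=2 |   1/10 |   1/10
0.0295 bits

Mutual information: I(X;Y) = H(X) + H(Y) - H(X,Y)

Marginals:
P(X) = (13/30, 11/30, 1/5), H(X) = 1.5179 bits
P(Y) = (3/5, 2/5), H(Y) = 0.9710 bits

Joint entropy: H(X,Y) = 2.4594 bits

I(X;Y) = 1.5179 + 0.9710 - 2.4594 = 0.0295 bits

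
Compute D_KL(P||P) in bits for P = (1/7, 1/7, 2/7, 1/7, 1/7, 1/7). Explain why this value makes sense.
0.0000 bits

KL divergence satisfies the Gibbs inequality: D_KL(P||Q) ≥ 0 for all distributions P, Q.

D_KL(P||Q) = Σ p(x) log(p(x)/q(x))
Each term is p(x) × log_2(p(x)/p(x)) = p(x) × log_2(1) = 0, so the sum is 0.
D_KL(P||Q) = 0.0000 bits

When P = Q, the KL divergence is exactly 0, as there is no 'divergence' between identical distributions.

This non-negativity is a fundamental property: relative entropy cannot be negative because it measures how different Q is from P.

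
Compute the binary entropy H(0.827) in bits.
0.6645 bits

The binary entropy function is:
H(p) = -p log(p) - (1-p) log(1-p)

H(0.827) = -0.827 × log_2(0.827) - 0.173 × log_2(0.173)
H(0.827) = 0.6645 bits

Note: Binary entropy is maximized at p=0.5 (H=1 bit) and minimized at p=0 or p=1 (H=0).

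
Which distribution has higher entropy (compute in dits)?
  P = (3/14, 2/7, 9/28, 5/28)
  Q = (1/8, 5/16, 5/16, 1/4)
P

Computing entropies in dits:
H(P) = 0.5908
H(Q) = 0.5791

Distribution P has higher entropy.

Intuition: The distribution closer to uniform (more spread out) has higher entropy.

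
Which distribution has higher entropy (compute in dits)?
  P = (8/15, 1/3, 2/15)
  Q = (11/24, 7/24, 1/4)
Q

Computing entropies in dits:
H(P) = 0.4213
H(Q) = 0.4619

Distribution Q has higher entropy.

Intuition: The distribution closer to uniform (more spread out) has higher entropy.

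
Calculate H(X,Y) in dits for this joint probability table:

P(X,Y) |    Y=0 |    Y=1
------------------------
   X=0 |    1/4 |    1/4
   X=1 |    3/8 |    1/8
0.5737 dits

Joint entropy is H(X,Y) = -Σ_{x,y} p(x,y) log p(x,y).

Summing over all non-zero entries:
H(X,Y) = -[1/4·log_10(1/4) + 1/4·log_10(1/4) + 3/8·log_10(3/8) + 1/8·log_10(1/8)]
H(X,Y) = 0.5737 dits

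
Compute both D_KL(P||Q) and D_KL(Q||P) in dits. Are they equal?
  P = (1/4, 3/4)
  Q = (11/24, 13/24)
D_KL(P||Q) = 0.0402, D_KL(Q||P) = 0.0441

KL divergence is not symmetric: D_KL(P||Q) ≠ D_KL(Q||P) in general.

D_KL(P||Q) = 0.0402 dits
D_KL(Q||P) = 0.0441 dits

No, they are not equal!

This asymmetry is why KL divergence is not a true distance metric.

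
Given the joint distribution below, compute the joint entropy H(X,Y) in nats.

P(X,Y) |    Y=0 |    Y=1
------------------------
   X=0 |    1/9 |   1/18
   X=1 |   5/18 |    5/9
1.0871 nats

Joint entropy is H(X,Y) = -Σ_{x,y} p(x,y) log p(x,y).

Summing over all non-zero entries:
H(X,Y) = -[1/9·log_e(1/9) + 1/18·log_e(1/18) + 5/18·log_e(5/18) + 5/9·log_e(5/9)]
H(X,Y) = 1.0871 nats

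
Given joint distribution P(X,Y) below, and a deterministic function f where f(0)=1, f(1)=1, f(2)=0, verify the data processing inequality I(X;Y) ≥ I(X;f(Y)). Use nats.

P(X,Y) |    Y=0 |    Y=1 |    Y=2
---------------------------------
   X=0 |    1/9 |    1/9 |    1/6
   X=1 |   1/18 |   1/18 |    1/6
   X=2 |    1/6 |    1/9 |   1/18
I(X;Y) = 0.0686, I(X;f(Y)) = 0.0655, inequality holds: 0.0686 ≥ 0.0655

Data Processing Inequality: For any Markov chain X → Y → Z, we have I(X;Y) ≥ I(X;Z).

Here Z = f(Y) is a deterministic function of Y, forming X → Y → Z.

Original I(X;Y) = 0.0686 nats

After applying f:
P(X,Z) where Z=f(Y):
- P(X,Z=0) = P(X,Y=2)
- P(X,Z=1) = P(X,Y=0) + P(X,Y=1)

I(X;Z) = I(X;f(Y)) = 0.0655 nats

Verification: 0.0686 ≥ 0.0655 ✓

Information cannot be created by processing; the function f can only lose information about X.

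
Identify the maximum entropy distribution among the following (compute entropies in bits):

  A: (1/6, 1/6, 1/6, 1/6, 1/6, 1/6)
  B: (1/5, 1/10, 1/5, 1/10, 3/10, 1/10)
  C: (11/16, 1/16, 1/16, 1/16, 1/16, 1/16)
A

For a discrete distribution over n outcomes, entropy is maximized by the uniform distribution.

Computing entropies:
H(A) = 2.5850 bits
H(B) = 2.4464 bits
H(C) = 1.6216 bits

The uniform distribution (where all probabilities equal 1/6) achieves the maximum entropy of log_2(6) = 2.5850 bits.

Distribution A has the highest entropy.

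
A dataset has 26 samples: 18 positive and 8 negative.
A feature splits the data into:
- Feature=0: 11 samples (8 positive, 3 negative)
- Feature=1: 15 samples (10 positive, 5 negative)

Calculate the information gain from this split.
0.0031 bits

Information Gain = H(Y) - H(Y|Feature)

Before split:
P(positive) = 18/26 = 0.6923
H(Y) = 0.8905 bits

After split:
Feature=0: H = 0.8454 bits (weight = 11/26)
Feature=1: H = 0.9183 bits (weight = 15/26)
H(Y|Feature) = (11/26)×0.8454 + (15/26)×0.9183 = 0.8874 bits

Information Gain = 0.8905 - 0.8874 = 0.0031 bits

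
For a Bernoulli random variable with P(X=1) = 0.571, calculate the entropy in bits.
0.9854 bits

The binary entropy function is:
H(p) = -p log(p) - (1-p) log(1-p)

H(0.571) = -0.571 × log_2(0.571) - 0.429 × log_2(0.429)
H(0.571) = 0.9854 bits

Note: Binary entropy is maximized at p=0.5 (H=1 bit) and minimized at p=0 or p=1 (H=0).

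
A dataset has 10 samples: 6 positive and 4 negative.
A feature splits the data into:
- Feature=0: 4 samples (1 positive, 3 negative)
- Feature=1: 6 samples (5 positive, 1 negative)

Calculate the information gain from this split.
0.2564 bits

Information Gain = H(Y) - H(Y|Feature)

Before split:
P(positive) = 6/10 = 0.6000
H(Y) = 0.9710 bits

After split:
Feature=0: H = 0.8113 bits (weight = 4/10)
Feature=1: H = 0.6500 bits (weight = 6/10)
H(Y|Feature) = (4/10)×0.8113 + (6/10)×0.6500 = 0.7145 bits

Information Gain = 0.9710 - 0.7145 = 0.2564 bits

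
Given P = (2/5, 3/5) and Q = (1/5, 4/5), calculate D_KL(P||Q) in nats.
0.1046 nats

KL divergence: D_KL(P||Q) = Σ p(x) log(p(x)/q(x))

Computing term by term:
  x=0: 2/5 × log_e[(2/5)/(1/5)] = 2/5 × 0.6931 = 0.2773
  x=1: 3/5 × log_e[(3/5)/(4/5)] = 3/5 × -0.2877 = -0.1726

D_KL(P||Q) = 0.1046 nats

Note: KL divergence is always non-negative and equals 0 iff P = Q.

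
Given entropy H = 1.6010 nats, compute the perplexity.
4.9580

Perplexity is e^H (or exp(H) for natural log).

H = 1.6010 nats
Perplexity = e^1.6010 = 4.9580

Interpretation: The model's uncertainty is equivalent to choosing uniformly among 5.0 options.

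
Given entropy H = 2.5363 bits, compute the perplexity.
5.8010

Perplexity is 2^H (or exp(H) for natural log).

H = 2.5363 bits
Perplexity = 2^2.5363 = 5.8010

Interpretation: The model's uncertainty is equivalent to choosing uniformly among 5.8 options.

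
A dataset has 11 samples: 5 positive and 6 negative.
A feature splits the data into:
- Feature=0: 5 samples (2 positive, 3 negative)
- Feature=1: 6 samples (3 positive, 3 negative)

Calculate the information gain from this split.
0.0072 bits

Information Gain = H(Y) - H(Y|Feature)

Before split:
P(positive) = 5/11 = 0.4545
H(Y) = 0.9940 bits

After split:
Feature=0: H = 0.9710 bits (weight = 5/11)
Feature=1: H = 1.0000 bits (weight = 6/11)
H(Y|Feature) = (5/11)×0.9710 + (6/11)×1.0000 = 0.9868 bits

Information Gain = 0.9940 - 0.9868 = 0.0072 bits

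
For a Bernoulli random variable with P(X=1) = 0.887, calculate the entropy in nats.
0.3527 nats

The binary entropy function is:
H(p) = -p log(p) - (1-p) log(1-p)

H(0.887) = -0.887 × log_e(0.887) - 0.113 × log_e(0.113)
H(0.887) = 0.3527 nats

Note: Binary entropy is maximized at p=0.5 (H=1 bit) and minimized at p=0 or p=1 (H=0).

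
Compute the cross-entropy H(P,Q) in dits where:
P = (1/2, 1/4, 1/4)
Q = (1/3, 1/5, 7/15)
0.4961 dits

Cross-entropy: H(P,Q) = -Σ p(x) log q(x)

Alternatively: H(P,Q) = H(P) + D_KL(P||Q)
H(P) = 0.4515 dits
D_KL(P||Q) = 0.0445 dits

H(P,Q) = 0.4515 + 0.0445 = 0.4961 dits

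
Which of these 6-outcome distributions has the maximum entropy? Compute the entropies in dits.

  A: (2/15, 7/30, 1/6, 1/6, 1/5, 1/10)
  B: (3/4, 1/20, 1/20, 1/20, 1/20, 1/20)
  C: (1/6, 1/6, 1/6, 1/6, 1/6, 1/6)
C

For a discrete distribution over n outcomes, entropy is maximized by the uniform distribution.

Computing entropies:
H(A) = 0.7633 dits
H(B) = 0.4190 dits
H(C) = 0.7782 dits

The uniform distribution (where all probabilities equal 1/6) achieves the maximum entropy of log_10(6) = 0.7782 dits.

Distribution C has the highest entropy.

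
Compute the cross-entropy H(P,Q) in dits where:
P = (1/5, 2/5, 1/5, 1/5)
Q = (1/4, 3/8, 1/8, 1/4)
0.5918 dits

Cross-entropy: H(P,Q) = -Σ p(x) log q(x)

Alternatively: H(P,Q) = H(P) + D_KL(P||Q)
H(P) = 0.5786 dits
D_KL(P||Q) = 0.0133 dits

H(P,Q) = 0.5786 + 0.0133 = 0.5918 dits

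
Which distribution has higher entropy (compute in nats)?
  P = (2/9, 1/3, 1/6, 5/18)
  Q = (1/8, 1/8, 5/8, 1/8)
P

Computing entropies in nats:
H(P) = 1.3549
H(Q) = 1.0735

Distribution P has higher entropy.

Intuition: The distribution closer to uniform (more spread out) has higher entropy.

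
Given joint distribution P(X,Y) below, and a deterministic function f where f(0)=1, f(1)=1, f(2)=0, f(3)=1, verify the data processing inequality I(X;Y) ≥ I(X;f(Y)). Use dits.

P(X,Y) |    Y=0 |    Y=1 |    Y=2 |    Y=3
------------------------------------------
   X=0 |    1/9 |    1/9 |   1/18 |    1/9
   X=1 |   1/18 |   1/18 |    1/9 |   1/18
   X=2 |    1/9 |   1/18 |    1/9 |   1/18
I(X;Y) = 0.0179, I(X;f(Y)) = 0.0140, inequality holds: 0.0179 ≥ 0.0140

Data Processing Inequality: For any Markov chain X → Y → Z, we have I(X;Y) ≥ I(X;Z).

Here Z = f(Y) is a deterministic function of Y, forming X → Y → Z.

Original I(X;Y) = 0.0179 dits

After applying f:
P(X,Z) where Z=f(Y):
- P(X,Z=0) = P(X,Y=2)
- P(X,Z=1) = P(X,Y=0) + P(X,Y=1) + P(X,Y=3)

I(X;Z) = I(X;f(Y)) = 0.0140 dits

Verification: 0.0179 ≥ 0.0140 ✓

Information cannot be created by processing; the function f can only lose information about X.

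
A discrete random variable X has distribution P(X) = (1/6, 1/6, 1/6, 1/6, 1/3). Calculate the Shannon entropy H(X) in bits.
2.2516 bits

Shannon entropy is H(X) = -Σ p(x) log p(x).

For P = (1/6, 1/6, 1/6, 1/6, 1/3):
H = -1/6 × log_2(1/6) -1/6 × log_2(1/6) -1/6 × log_2(1/6) -1/6 × log_2(1/6) -1/3 × log_2(1/3)
H = 2.2516 bits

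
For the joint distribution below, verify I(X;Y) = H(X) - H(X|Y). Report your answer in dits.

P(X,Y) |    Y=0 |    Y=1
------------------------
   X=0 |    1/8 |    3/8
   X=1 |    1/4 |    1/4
I(X;Y) = 0.0147 dits

Mutual information has multiple equivalent forms:
- I(X;Y) = H(X) - H(X|Y)
- I(X;Y) = H(Y) - H(Y|X)
- I(X;Y) = H(X) + H(Y) - H(X,Y)

Computing all quantities:
H(X) = 0.3010, H(Y) = 0.2873, H(X,Y) = 0.5737
H(X|Y) = 0.2863, H(Y|X) = 0.2726

Verification:
H(X) - H(X|Y) = 0.3010 - 0.2863 = 0.0147
H(Y) - H(Y|X) = 0.2873 - 0.2726 = 0.0147
H(X) + H(Y) - H(X,Y) = 0.3010 + 0.2873 - 0.5737 = 0.0147

All forms give I(X;Y) = 0.0147 dits. ✓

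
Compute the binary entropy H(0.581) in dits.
0.2953 dits

The binary entropy function is:
H(p) = -p log(p) - (1-p) log(1-p)

H(0.581) = -0.581 × log_10(0.581) - 0.419 × log_10(0.419)
H(0.581) = 0.2953 dits

Note: Binary entropy is maximized at p=0.5 (H=1 bit) and minimized at p=0 or p=1 (H=0).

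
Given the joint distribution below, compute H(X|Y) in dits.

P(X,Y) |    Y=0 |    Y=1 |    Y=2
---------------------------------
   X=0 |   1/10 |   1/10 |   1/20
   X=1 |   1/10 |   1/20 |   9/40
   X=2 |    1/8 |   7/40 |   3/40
0.4287 dits

Using the chain rule: H(X|Y) = H(X,Y) - H(Y)

First, compute H(X,Y) = 0.9056 dits

Marginal P(Y) = (13/40, 13/40, 7/20)
H(Y) = 0.4769 dits

H(X|Y) = H(X,Y) - H(Y) = 0.9056 - 0.4769 = 0.4287 dits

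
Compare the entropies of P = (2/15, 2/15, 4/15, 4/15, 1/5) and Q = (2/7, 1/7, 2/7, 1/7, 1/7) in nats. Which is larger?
P

Computing entropies in nats:
H(P) = 1.5641
H(Q) = 1.5498

Distribution P has higher entropy.

Intuition: The distribution closer to uniform (more spread out) has higher entropy.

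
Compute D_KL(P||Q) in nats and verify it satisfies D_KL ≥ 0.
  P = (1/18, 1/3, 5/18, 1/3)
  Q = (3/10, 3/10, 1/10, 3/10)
0.2603 nats

KL divergence satisfies the Gibbs inequality: D_KL(P||Q) ≥ 0 for all distributions P, Q.

D_KL(P||Q) = Σ p(x) log(p(x)/q(x))
Term by term:
  x=0: 1/18 × log_e[(1/18)/(3/10)] = -0.0937
  x=1: 1/3 × log_e[(1/3)/(3/10)] = 0.0351
  x=2: 5/18 × log_e[(5/18)/(1/10)] = 0.2838
  x=3: 1/3 × log_e[(1/3)/(3/10)] = 0.0351
D_KL(P||Q) = 0.2603 nats

D_KL(P||Q) = 0.2603 ≥ 0 ✓

This non-negativity is a fundamental property: relative entropy cannot be negative because it measures how different Q is from P.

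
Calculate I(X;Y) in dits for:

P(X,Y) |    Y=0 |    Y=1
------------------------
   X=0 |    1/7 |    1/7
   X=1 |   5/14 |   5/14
0.0000 dits

Mutual information: I(X;Y) = H(X) + H(Y) - H(X,Y)

Marginals:
P(X) = (2/7, 5/7), H(X) = 0.2598 dits
P(Y) = (1/2, 1/2), H(Y) = 0.3010 dits

Joint entropy: H(X,Y) = 0.5609 dits

I(X;Y) = 0.2598 + 0.3010 - 0.5609 = 0.0000 dits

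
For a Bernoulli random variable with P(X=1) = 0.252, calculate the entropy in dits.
0.2452 dits

The binary entropy function is:
H(p) = -p log(p) - (1-p) log(1-p)

H(0.252) = -0.252 × log_10(0.252) - 0.748 × log_10(0.748)
H(0.252) = 0.2452 dits

Note: Binary entropy is maximized at p=0.5 (H=1 bit) and minimized at p=0 or p=1 (H=0).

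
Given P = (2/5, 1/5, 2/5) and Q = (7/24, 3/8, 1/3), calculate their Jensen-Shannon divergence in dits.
0.0084 dits

Jensen-Shannon divergence is:
JSD(P||Q) = 0.5 × D_KL(P||M) + 0.5 × D_KL(Q||M)
where M = 0.5 × (P + Q) is the mixture distribution.

M = 0.5 × (2/5, 1/5, 2/5) + 0.5 × (7/24, 3/8, 1/3) = (0.345833, 0.2875, 11/30)

D_KL(P||M) = 0.0089 dits
D_KL(Q||M) = 0.0079 dits

JSD(P||Q) = 0.5 × 0.0089 + 0.5 × 0.0079 = 0.0084 dits

Unlike KL divergence, JSD is symmetric and bounded: 0 ≤ JSD ≤ log(2).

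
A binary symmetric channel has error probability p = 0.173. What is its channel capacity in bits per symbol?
0.3355 bits

For a binary symmetric channel (BSC) with error probability p:
Capacity C = 1 - H(p) bits per symbol

where H(p) = -p log₂(p) - (1-p) log₂(1-p) is the binary entropy function.

H(0.173) = 0.6645 bits
C = 1 - 0.6645 = 0.3355 bits per symbol

This means we can reliably transmit up to 0.3355 bits of information per channel use.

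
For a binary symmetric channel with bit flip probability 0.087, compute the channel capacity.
0.5736 bits

For a binary symmetric channel (BSC) with error probability p:
Capacity C = 1 - H(p) bits per symbol

where H(p) = -p log₂(p) - (1-p) log₂(1-p) is the binary entropy function.

H(0.087) = 0.4264 bits
C = 1 - 0.4264 = 0.5736 bits per symbol

This means we can reliably transmit up to 0.5736 bits of information per channel use.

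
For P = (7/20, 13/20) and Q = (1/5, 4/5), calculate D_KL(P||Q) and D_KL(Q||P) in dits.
D_KL(P||Q) = 0.0264, D_KL(Q||P) = 0.0235

KL divergence is not symmetric: D_KL(P||Q) ≠ D_KL(Q||P) in general.

D_KL(P||Q) = 0.0264 dits
D_KL(Q||P) = 0.0235 dits

No, they are not equal!

This asymmetry is why KL divergence is not a true distance metric.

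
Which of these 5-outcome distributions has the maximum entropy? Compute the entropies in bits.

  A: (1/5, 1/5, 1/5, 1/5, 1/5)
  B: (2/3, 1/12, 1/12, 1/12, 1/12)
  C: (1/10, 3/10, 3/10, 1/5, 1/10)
A

For a discrete distribution over n outcomes, entropy is maximized by the uniform distribution.

Computing entropies:
H(A) = 2.3219 bits
H(B) = 1.5850 bits
H(C) = 2.1710 bits

The uniform distribution (where all probabilities equal 1/5) achieves the maximum entropy of log_2(5) = 2.3219 bits.

Distribution A has the highest entropy.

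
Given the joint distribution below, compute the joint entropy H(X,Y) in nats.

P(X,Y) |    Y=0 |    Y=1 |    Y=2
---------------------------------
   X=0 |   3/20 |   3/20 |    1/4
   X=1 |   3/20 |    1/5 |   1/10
1.7524 nats

Joint entropy is H(X,Y) = -Σ_{x,y} p(x,y) log p(x,y).

Summing over all non-zero entries:
H(X,Y) = -[3/20·log_e(3/20) + 3/20·log_e(3/20) + 1/4·log_e(1/4) + 3/20·log_e(3/20) + 1/5·log_e(1/5) + 1/10·log_e(1/10)]
H(X,Y) = 1.7524 nats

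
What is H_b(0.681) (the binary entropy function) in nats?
0.6261 nats

The binary entropy function is:
H(p) = -p log(p) - (1-p) log(1-p)

H(0.681) = -0.681 × log_e(0.681) - 0.319 × log_e(0.319)
H(0.681) = 0.6261 nats

Note: Binary entropy is maximized at p=0.5 (H=1 bit) and minimized at p=0 or p=1 (H=0).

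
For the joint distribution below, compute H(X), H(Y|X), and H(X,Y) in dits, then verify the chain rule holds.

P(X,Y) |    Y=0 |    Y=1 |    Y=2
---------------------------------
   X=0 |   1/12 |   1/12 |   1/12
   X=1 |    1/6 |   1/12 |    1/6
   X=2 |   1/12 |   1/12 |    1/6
H(X,Y) = 0.9287, H(X) = 0.4680, H(Y|X) = 0.4607 (all in dits)

Chain rule: H(X,Y) = H(X) + H(Y|X)

Left side — joint entropy directly:
H(X,Y) = -Σ p(x,y) log p(x,y) = 0.9287 dits

Right side — compute H(Y|X) from the conditional distributions:
P(X) = (1/4, 5/12, 1/3), so H(X) = 0.4680 dits
H(Y|X) = Σ_x P(X=x) · H(Y|X=x):
  P(Y|X=0) = (1/3, 1/3, 1/3), H(Y|X=0) = 0.4771, weight P(X=0) = 1/4
  P(Y|X=1) = (2/5, 1/5, 2/5), H(Y|X=1) = 0.4581, weight P(X=1) = 5/12
  P(Y|X=2) = (1/4, 1/4, 1/2), H(Y|X=2) = 0.4515, weight P(X=2) = 1/3
H(Y|X) = 0.4607 dits

H(X) + H(Y|X) = 0.4680 + 0.4607 = 0.9287 dits

Both sides equal 0.9287 dits. ✓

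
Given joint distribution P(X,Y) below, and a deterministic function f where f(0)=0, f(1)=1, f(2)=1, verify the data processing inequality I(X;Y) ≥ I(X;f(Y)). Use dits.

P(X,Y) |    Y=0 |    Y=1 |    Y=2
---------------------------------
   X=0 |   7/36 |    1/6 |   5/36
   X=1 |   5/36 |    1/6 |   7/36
I(X;Y) = 0.0040, I(X;f(Y)) = 0.0030, inequality holds: 0.0040 ≥ 0.0030

Data Processing Inequality: For any Markov chain X → Y → Z, we have I(X;Y) ≥ I(X;Z).

Here Z = f(Y) is a deterministic function of Y, forming X → Y → Z.

Original I(X;Y) = 0.0040 dits

After applying f:
P(X,Z) where Z=f(Y):
- P(X,Z=0) = P(X,Y=0)
- P(X,Z=1) = P(X,Y=1) + P(X,Y=2)

I(X;Z) = I(X;f(Y)) = 0.0030 dits

Verification: 0.0040 ≥ 0.0030 ✓

Information cannot be created by processing; the function f can only lose information about X.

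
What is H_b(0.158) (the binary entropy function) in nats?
0.4363 nats

The binary entropy function is:
H(p) = -p log(p) - (1-p) log(1-p)

H(0.158) = -0.158 × log_e(0.158) - 0.842 × log_e(0.842)
H(0.158) = 0.4363 nats

Note: Binary entropy is maximized at p=0.5 (H=1 bit) and minimized at p=0 or p=1 (H=0).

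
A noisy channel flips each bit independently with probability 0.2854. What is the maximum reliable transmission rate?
0.1373 bits

For a binary symmetric channel (BSC) with error probability p:
Capacity C = 1 - H(p) bits per symbol

where H(p) = -p log₂(p) - (1-p) log₂(1-p) is the binary entropy function.

H(0.2854) = 0.8627 bits
C = 1 - 0.8627 = 0.1373 bits per symbol

This means we can reliably transmit up to 0.1373 bits of information per channel use.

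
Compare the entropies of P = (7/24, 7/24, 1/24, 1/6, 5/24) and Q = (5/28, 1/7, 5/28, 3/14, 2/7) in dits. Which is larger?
Q

Computing entropies in dits:
H(P) = 0.6413
H(Q) = 0.6867

Distribution Q has higher entropy.

Intuition: The distribution closer to uniform (more spread out) has higher entropy.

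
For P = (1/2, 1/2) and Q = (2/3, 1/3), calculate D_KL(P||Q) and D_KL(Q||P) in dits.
D_KL(P||Q) = 0.0256, D_KL(Q||P) = 0.0246

KL divergence is not symmetric: D_KL(P||Q) ≠ D_KL(Q||P) in general.

D_KL(P||Q) = 0.0256 dits
D_KL(Q||P) = 0.0246 dits

No, they are not equal!

This asymmetry is why KL divergence is not a true distance metric.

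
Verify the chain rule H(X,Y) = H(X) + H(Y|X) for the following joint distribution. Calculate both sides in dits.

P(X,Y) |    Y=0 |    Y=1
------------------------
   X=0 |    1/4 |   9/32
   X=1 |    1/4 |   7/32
H(X,Y) = 0.6004, H(X) = 0.3002, H(Y|X) = 0.3002 (all in dits)

Chain rule: H(X,Y) = H(X) + H(Y|X)

Left side — joint entropy directly:
H(X,Y) = -Σ p(x,y) log p(x,y) = 0.6004 dits

Right side — compute H(Y|X) from the conditional distributions:
P(X) = (17/32, 15/32), so H(X) = 0.3002 dits
H(Y|X) = Σ_x P(X=x) · H(Y|X=x):
  P(Y|X=0) = (8/17, 9/17), H(Y|X=0) = 0.3003, weight P(X=0) = 17/32
  P(Y|X=1) = (8/15, 7/15), H(Y|X=1) = 0.3001, weight P(X=1) = 15/32
H(Y|X) = 0.3002 dits

H(X) + H(Y|X) = 0.3002 + 0.3002 = 0.6004 dits

Both sides equal 0.6004 dits. ✓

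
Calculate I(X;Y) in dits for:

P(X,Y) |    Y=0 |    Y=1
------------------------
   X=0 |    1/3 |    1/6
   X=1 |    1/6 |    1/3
0.0246 dits

Mutual information: I(X;Y) = H(X) + H(Y) - H(X,Y)

Marginals:
P(X) = (1/2, 1/2), H(X) = 0.3010 dits
P(Y) = (1/2, 1/2), H(Y) = 0.3010 dits

Joint entropy: H(X,Y) = 0.5775 dits

I(X;Y) = 0.3010 + 0.3010 - 0.5775 = 0.0246 dits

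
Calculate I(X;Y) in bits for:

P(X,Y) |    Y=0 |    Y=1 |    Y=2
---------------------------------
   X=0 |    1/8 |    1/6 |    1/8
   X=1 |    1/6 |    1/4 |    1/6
0.0006 bits

Mutual information: I(X;Y) = H(X) + H(Y) - H(X,Y)

Marginals:
P(X) = (5/12, 7/12), H(X) = 0.9799 bits
P(Y) = (7/24, 5/12, 7/24), H(Y) = 1.5632 bits

Joint entropy: H(X,Y) = 2.5425 bits

I(X;Y) = 0.9799 + 1.5632 - 2.5425 = 0.0006 bits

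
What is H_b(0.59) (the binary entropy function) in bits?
0.9765 bits

The binary entropy function is:
H(p) = -p log(p) - (1-p) log(1-p)

H(0.59) = -0.59 × log_2(0.59) - 0.41 × log_2(0.41)
H(0.59) = 0.9765 bits

Note: Binary entropy is maximized at p=0.5 (H=1 bit) and minimized at p=0 or p=1 (H=0).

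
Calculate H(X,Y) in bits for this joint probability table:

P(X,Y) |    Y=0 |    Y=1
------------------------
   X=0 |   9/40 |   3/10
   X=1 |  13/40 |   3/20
1.9428 bits

Joint entropy is H(X,Y) = -Σ_{x,y} p(x,y) log p(x,y).

Summing over all non-zero entries:
H(X,Y) = -[9/40·log_2(9/40) + 3/10·log_2(3/10) + 13/40·log_2(13/40) + 3/20·log_2(3/20)]
H(X,Y) = 1.9428 bits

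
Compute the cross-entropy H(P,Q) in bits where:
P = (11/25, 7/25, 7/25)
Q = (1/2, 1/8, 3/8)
1.6762 bits

Cross-entropy: H(P,Q) = -Σ p(x) log q(x)

Alternatively: H(P,Q) = H(P) + D_KL(P||Q)
H(P) = 1.5496 bits
D_KL(P||Q) = 0.1266 bits

H(P,Q) = 1.5496 + 0.1266 = 1.6762 bits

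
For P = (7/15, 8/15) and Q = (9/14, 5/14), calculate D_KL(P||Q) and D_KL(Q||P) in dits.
D_KL(P||Q) = 0.0280, D_KL(Q||P) = 0.0272

KL divergence is not symmetric: D_KL(P||Q) ≠ D_KL(Q||P) in general.

D_KL(P||Q) = 0.0280 dits
D_KL(Q||P) = 0.0272 dits

No, they are not equal!

This asymmetry is why KL divergence is not a true distance metric.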